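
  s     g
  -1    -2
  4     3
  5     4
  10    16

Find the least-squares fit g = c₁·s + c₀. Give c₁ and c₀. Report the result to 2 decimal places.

c₁ = 1.63, c₀ = -2.09

Entries of AᵀA: Σs·s = 142, Σs = 18, Σ1 = 4.
And Σs·g = 194, Σg = 21.
So AᵀA·[c₁, c₀]ᵀ = Aᵀg: [[142, 18]; [18, 4]]·[c₁, c₀]ᵀ = [194, 21]ᵀ.
Determinant 142·4 − 18² = 244.
c₁ = (194·4 − 18·21)/244 = 199/122; c₀ = (142·21 − 18·194)/244 = -255/122.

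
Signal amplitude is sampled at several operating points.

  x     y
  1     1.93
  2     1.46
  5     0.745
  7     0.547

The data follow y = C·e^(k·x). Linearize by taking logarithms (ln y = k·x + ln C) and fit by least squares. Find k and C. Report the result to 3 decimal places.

k = -0.211, C = 2.283

Let Y = ln y. Fitting Y = k·x + ln C by least squares:
Σx = 15.0000, Σ(x)² = 79.0000, Σln y = 0.1383, Σx·ln y = -4.2806.
Normal system: [[79.0000, 15.0000]; [15.0000, 4]]·[k, ln C]ᵀ = [-4.2806, 0.1383]ᵀ.
Δ = 79.0000·4 − (15.0000)² = 91.0000; k = (-4.2806·4 − 15.0000·0.1383)/91.0000 = -0.21095, ln C = (79.0000·0.1383 − 15.0000·-4.2806)/91.0000 = 0.82564, so C = exp(0.82564) = 2.28334.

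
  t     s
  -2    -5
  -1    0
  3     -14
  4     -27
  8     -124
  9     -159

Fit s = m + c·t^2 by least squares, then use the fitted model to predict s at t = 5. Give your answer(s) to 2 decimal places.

ŝ = -46.51

The normal equations are: 6·m + 175·c = -329;  175·m + 11011·c = -21393.
(Σ1 = 6, Σt^2 = 175, Σt^2·t^2 = 11011, Σs = -329, Σt^2·s = -21393.)
Determinant 6·11011 − 175² = 35441.
m = ((-329)·11011 − 175·(-21393))/35441 = 17308/5063; c = (6·(-21393) − 175·(-329))/35441 = -70783/35441.
At t = 5: ŝ = (17308/5063)·(1) + (-70783/35441)·(25) = -1648419/35441.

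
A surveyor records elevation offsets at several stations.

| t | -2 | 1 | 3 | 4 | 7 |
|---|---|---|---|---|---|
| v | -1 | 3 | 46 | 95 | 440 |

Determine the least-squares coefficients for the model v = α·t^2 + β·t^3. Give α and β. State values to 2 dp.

AᵀA·[α, β]ᵀ = Aᵀv reads: 2755·α + 18043·β = 23493;  18043·α + 122539·β = 158253.
(Σt^2·t^2 = 2755, Σt^2·t^3 = 18043, Σt^3·t^3 = 122539, Σt^2·v = 23493, Σt^3·v = 158253.)
Eliminating β: 122539·(row 1) − 18043·(row 2) gives 12045096·α = 122539·23493 − 18043·158253 = 23449848, so α = 977077/501879.
Then β = (158253 − 18043·(977077/501879))/122539 = 504284/501879.

α = 1.95, β = 1.00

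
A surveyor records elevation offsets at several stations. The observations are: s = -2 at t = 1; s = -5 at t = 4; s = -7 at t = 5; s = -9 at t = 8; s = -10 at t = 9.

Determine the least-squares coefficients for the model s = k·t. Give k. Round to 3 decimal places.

k = -1.171

Forming AᵀA = [[187]] and Aᵀs = [-219]ᵀ gives AᵀA·[k]ᵀ = Aᵀs.
k = (-219)/187 = -1.17112.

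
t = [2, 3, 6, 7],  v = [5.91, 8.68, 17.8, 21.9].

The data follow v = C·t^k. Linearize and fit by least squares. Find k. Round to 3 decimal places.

With ln vᵢ as the transformed response and ln tᵢ as the regressor:
XᵀX = [[8.6844, 5.5294]; [5.5294, 4]], rhs = [14.7705, 9.9034]ᵀ  (here Σln t = 5.5294, Σ(ln t)² = 8.6844, Σln v = 9.9034, Σln t·ln v = 14.7705).
Slope k = (n·Σln t·ln v − Σln t·Σln v)/(n·Σ(ln t)² − (Σln t)²) = (4·14.7705 − 5.5294·9.9034)/4.1629 = 1.03821; ln C = (Σln v − k·Σln t)/n = 1.04066.

k = 1.038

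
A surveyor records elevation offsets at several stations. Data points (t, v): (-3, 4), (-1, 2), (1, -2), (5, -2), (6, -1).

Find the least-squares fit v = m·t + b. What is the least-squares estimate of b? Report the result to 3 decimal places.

b = 1.108

Setting ∂/∂m … = 0 gives: 72·m + 8·b = -32;  8·m + 5·b = 1.
(Σt·t = 72, Σt = 8, Σ1 = 5, Σt·v = -32, Σv = 1.)
det = 72·5 − 8² = 296.
m = ((-32)·5 − 8·1)/296 = -21/37; b = (72·1 − 8·(-32))/296 = 41/37.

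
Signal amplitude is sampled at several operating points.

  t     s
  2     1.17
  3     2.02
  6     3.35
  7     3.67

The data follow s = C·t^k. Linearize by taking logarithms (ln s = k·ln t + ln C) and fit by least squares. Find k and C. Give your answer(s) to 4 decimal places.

Linearized form: ln s = k·ln t + ln C. From the 4 transformed points,
XᵀX = [[8.6844, 5.5294]; [5.5294, 4]], rhs = [5.5775, 3.3693]ᵀ  (here Σln t = 5.5294, Σ(ln t)² = 8.6844, Σln s = 3.3693, Σln t·ln s = 5.5775).
Slope k = (n·Σln t·ln s − Σln t·Σln s)/(n·Σ(ln t)² − (Σln t)²) = (4·5.5775 − 5.5294·3.3693)/4.1629 = 0.88397; ln C = (Σln s − k·Σln t)/n = -0.37965, so C = exp(-0.37965) = 0.68410.

k = 0.8840, C = 0.6841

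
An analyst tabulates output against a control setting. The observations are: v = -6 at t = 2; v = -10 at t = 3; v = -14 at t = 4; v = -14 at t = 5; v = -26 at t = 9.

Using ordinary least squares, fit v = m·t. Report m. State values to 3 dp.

m = -2.978

The normal system AᵀA·[m]ᵀ = Aᵀv is [[135]]·[m]ᵀ = [-402]ᵀ.
Hence m = -402 / 135 ≈ -2.97778.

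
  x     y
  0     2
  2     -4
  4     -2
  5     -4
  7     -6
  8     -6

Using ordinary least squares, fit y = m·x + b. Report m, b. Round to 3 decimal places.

The normal system MᵀM·[m, b]ᵀ = Mᵀy is [[158, 26]; [26, 6]]·[m, b]ᵀ = [-126, -20]ᵀ.
Eliminating b: 6·(row 1) − 26·(row 2) gives 272·m = 6·(-126) − 26·(-20) = -236, so m = -59/68.
Then b = ((-20) − 26·(-59/68))/6 = 29/68.

m = -0.868, b = 0.426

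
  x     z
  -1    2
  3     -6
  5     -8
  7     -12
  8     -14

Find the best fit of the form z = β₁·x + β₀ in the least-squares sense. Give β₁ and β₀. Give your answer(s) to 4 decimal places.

Setting ∂/∂β₁ … = 0 gives: 148·β₁ + 22·β₀ = -256;  22·β₁ + 5·β₀ = -38.
(Σx·x = 148, Σx = 22, Σ1 = 5, Σx·z = -256, Σz = -38.)
Determinant 148·5 − 22² = 256.
β₁ = ((-256)·5 − 22·(-38))/256 = -111/64; β₀ = (148·(-38) − 22·(-256))/256 = 1/32.

β₁ = -1.7344, β₀ = 0.0313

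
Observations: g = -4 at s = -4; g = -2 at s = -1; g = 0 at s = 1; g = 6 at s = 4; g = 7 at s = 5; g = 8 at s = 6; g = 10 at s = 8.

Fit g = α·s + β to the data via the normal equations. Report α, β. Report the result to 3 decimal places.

Normal-equation sums: Σs·s = 159, Σs = 19, Σ1 = 7.
For Mᵀg: Σs·g = 205, Σg = 25.
MᵀM·[α, β]ᵀ = Mᵀg becomes [[159, 19]; [19, 7]]·[α, β]ᵀ = [205, 25]ᵀ.
det = 159·7 − 19² = 752.
α = (205·7 − 19·25)/752 = 60/47; β = (159·25 − 19·205)/752 = 5/47.

α = 1.277, β = 0.106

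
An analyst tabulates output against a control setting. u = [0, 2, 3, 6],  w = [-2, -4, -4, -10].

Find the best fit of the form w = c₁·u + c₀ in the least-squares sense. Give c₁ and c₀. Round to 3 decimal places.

c₁ = -1.333, c₀ = -1.333

Normal-equation sums: Σu·u = 49, Σu = 11, Σ1 = 4.
And Σu·w = -80, Σw = -20.
AᵀA·[c₁, c₀]ᵀ = Aᵀw becomes [[49, 11]; [11, 4]]·[c₁, c₀]ᵀ = [-80, -20]ᵀ.
Eliminating c₀: 4·(row 1) − 11·(row 2) gives 75·c₁ = 4·(-80) − 11·(-20) = -100, so c₁ = -4/3.
Then c₀ = ((-20) − 11·(-4/3))/4 = -4/3.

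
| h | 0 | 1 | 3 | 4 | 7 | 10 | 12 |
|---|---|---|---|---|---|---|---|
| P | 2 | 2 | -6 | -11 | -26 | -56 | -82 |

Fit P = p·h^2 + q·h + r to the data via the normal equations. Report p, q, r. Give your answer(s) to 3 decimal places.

Setting ∂/∂p … = 0 gives: 33475·p + 3163·q + 319·r = -18910;  3163·p + 319·q + 37·r = -1786;  319·p + 37·q + 7·r = -177.
Row-reducing yields p = -96227/182406, q = -105403/182406, r = 55011/30401.

p = -0.528, q = -0.578, r = 1.810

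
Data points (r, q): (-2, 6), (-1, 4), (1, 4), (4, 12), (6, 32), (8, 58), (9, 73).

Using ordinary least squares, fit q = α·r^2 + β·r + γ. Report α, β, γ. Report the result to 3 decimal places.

With design matrix A, AᵀA = [[12227, 1513, 203]; [1513, 203, 25]; [203, 25, 7]] and Aᵀq = [11001, 1349, 189]ᵀ.
Inverting the 3×3 Gram matrix, [α, β, γ]ᵀ = [84517/87504, -67025/87504, 25165/14584]ᵀ.

α = 0.966, β = -0.766, γ = 1.726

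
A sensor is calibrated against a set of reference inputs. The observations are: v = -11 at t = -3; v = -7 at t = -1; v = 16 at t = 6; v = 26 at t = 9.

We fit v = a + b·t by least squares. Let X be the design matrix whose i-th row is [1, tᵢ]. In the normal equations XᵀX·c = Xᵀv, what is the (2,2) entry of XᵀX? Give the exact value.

127

Row 2 ↔ basis t, column 2 ↔ basis t, so (XᵀX)_{2,2} = Σᵢ (t)·(t) = (-3)·(-3) + (-1)·(-1) + (6)·(6) + (9)·(9) = 127.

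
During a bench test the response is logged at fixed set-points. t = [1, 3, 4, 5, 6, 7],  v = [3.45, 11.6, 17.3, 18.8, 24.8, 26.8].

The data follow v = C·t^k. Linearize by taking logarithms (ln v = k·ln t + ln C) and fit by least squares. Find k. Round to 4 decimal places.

k = 1.0704

With ln vᵢ as the transformed response and ln tᵢ as the regressor:
AᵀA = [[12.7160, 7.8320]; [7.8320, 6]], rhs = [23.5185, 15.9732]ᵀ  (here Σln t = 7.8320, Σ(ln t)² = 12.7160, Σln v = 15.9732, Σln t·ln v = 23.5185).
Solving (det = 14.9557): k = 1.07041, ln C = 1.26496.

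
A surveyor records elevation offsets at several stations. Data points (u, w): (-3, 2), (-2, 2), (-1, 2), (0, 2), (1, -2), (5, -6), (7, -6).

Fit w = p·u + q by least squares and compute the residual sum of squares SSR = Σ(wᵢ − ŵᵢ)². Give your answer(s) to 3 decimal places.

SSR = 8.808

From the data, Σu·u = 89, Σu = 7, Σ1 = 7.
And Σu·w = -86, Σw = -6.
So AᵀA·[p, q]ᵀ = Aᵀw: [[89, 7]; [7, 7]]·[p, q]ᵀ = [-86, -6]ᵀ.
Δ = 89·7 − 7² = 574.
p = ((-86)·7 − 7·(-6))/574 = -40/41; q = (89·(-6) − 7·(-86))/574 = 34/287.
Residuals: -300/287, -20/287, 260/287, 540/287, -8/7, -356/287, 204/287; SSR = 2528/287.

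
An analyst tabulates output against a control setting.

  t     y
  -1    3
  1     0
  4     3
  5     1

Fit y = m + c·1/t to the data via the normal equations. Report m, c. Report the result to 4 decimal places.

m = 1.9056, c = -1.3829

Compute the Gram sums: Σ1 = 4, Σ1/t = 9/20, Σ1/t·1/t = 841/400.
And Σy = 7, Σ1/t·y = -41/20.
Normal equations: [[4, 9/20]; [9/20, 841/400]]·[m, c]ᵀ = [7, -41/20]ᵀ.
det = 4·(841/400) − (9/20)² = 3283/400.
m = (7·(841/400) − (9/20)·(-41/20))/(3283/400) = 6256/3283; c = (4·(-41/20) − (9/20)·7)/(3283/400) = -4540/3283.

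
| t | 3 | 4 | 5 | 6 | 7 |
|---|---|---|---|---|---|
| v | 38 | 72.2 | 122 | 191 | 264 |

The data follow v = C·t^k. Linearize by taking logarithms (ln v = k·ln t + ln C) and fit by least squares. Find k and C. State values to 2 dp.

With ln vᵢ as the transformed response and ln tᵢ as the regressor:
Σln t = 7.8320, Σ(ln t)² = 12.7160, Σln v = 23.5493, Σln t·ln v = 37.9217.
Equations: 12.7160·k + 7.8320·ln C = 37.9217;  7.8320·k + 5·ln C = 23.5493.
Solving (det = 2.2397): k = 2.30861, ln C = 1.09364, so C = exp(1.09364) = 2.98511.

k = 2.31, C = 2.99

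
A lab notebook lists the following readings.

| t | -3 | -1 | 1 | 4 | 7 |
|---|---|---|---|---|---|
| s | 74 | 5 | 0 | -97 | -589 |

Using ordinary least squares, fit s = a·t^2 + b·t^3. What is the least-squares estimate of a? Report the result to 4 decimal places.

a = 2.0949

The normal equations are: 2740·a + 17588·b = -29742;  17588·a + 122476·b = -210238.
(Σt^2·t^2 = 2740, Σt^2·t^3 = 17588, Σt^3·t^3 = 122476, Σt^2·s = -29742, Σt^3·s = -210238.)
Determinant 2740·122476 − 17588² = 26246496.
a = ((-29742)·122476 − 17588·(-210238))/26246496 = 3436547/1640406; b = (2740·(-210238) − 17588·(-29742))/26246496 = -1654682/820203.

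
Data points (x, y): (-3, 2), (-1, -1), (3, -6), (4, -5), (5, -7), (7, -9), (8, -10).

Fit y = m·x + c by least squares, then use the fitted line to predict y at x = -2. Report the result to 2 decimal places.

ŷ = 0.43

Entries of MᵀM: Σx·x = 173, Σx = 23, Σ1 = 7.
And Σx·y = -221, Σy = -36.
Eliminating c: 7·(row 1) − 23·(row 2) gives 682·m = 7·(-221) − 23·(-36) = -719, so m = -719/682.
Then c = ((-36) − 23·(-719/682))/7 = -1145/682.
At x = -2: ŷ = (-719/682)·(-2) + (-1145/682)·(1) = 293/682.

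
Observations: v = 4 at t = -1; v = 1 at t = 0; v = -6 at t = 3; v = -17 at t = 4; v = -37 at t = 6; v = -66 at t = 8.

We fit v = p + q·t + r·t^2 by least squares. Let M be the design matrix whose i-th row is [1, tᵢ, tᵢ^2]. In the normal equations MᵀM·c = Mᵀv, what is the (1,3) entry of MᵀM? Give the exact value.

126

Row 1 ↔ basis 1, column 3 ↔ basis t^2, so (MᵀM)_{1,3} = Σᵢ t^2 = (1)·(1) + (1)·(0) + (1)·(9) + (1)·(16) + (1)·(36) + (1)·(64) = 126.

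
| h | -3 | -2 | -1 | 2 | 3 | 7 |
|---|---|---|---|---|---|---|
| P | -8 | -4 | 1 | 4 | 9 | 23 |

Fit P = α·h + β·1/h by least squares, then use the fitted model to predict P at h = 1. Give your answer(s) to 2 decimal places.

Forming MᵀM = [[76, 6]; [6, 1537/882]] and MᵀP = [227, 251/21]ᵀ gives MᵀM·[α, β]ᵀ = MᵀP.
Determinant 76·(1537/882) − 6² = 42530/441.
α = (227·(1537/882) − 6·(251/21))/(42530/441) = 285647/85060; β = (76·(251/21) − 6·227)/(42530/441) = -100023/21265.
At h = 1: P̂ = (285647/85060)·(1) + (-100023/21265)·(1) = -22889/17012.

P̂ = -1.35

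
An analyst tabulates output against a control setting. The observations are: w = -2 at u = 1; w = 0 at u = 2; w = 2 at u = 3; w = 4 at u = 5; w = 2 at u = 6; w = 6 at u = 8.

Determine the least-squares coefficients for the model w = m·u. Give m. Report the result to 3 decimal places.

With design matrix A, AᵀA = [[139]] and Aᵀw = [84]ᵀ.
Hence m = 84 / 139 ≈ 0.604317.

m = 0.604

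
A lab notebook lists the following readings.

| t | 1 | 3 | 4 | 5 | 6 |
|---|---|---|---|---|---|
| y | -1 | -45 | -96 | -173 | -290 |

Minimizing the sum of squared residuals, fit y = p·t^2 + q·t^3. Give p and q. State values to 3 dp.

p = -1.758, q = -1.047

Entries of XᵀX: Σt^2·t^2 = 2259, Σt^2·t^3 = 12169, Σt^3·t^3 = 67107.
And Σt^2·y = -16707, Σt^3·y = -91625.
Normal equations: [[2259, 12169]; [12169, 67107]]·[p, q]ᵀ = [-16707, -91625]ᵀ.
det = 2259·67107 − 12169² = 3510152.
p = ((-16707)·67107 − 12169·(-91625))/3510152 = -771503/438769; q = (2259·(-91625) − 12169·(-16707))/3510152 = -459174/438769.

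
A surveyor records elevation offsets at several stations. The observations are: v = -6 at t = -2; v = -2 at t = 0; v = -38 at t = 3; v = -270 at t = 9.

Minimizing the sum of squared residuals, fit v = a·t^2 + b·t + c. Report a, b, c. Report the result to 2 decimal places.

The normal system MᵀM·[a, b, c]ᵀ = Mᵀv is [[6658, 748, 94]; [748, 94, 10]; [94, 10, 4]]·[a, b, c]ᵀ = [-22236, -2532, -316]ᵀ.
Inverting the 3×3 Gram matrix, [a, b, c]ᵀ = [-10687/3651, -12719/3651, -1829/1217]ᵀ.

a = -2.93, b = -3.48, c = -1.50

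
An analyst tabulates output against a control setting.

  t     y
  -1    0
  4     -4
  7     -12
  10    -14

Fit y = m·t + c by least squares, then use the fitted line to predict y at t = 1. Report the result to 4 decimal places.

The normal system AᵀA·[m, c]ᵀ = Aᵀy is [[166, 20]; [20, 4]]·[m, c]ᵀ = [-240, -30]ᵀ.
Eliminating c: 4·(row 1) − 20·(row 2) gives 264·m = 4·(-240) − 20·(-30) = -360, so m = -15/11.
Then c = ((-30) − 20·(-15/11))/4 = -15/22.
At t = 1: ŷ = (-15/11)·(1) + (-15/22)·(1) = -45/22.

ŷ = -2.0455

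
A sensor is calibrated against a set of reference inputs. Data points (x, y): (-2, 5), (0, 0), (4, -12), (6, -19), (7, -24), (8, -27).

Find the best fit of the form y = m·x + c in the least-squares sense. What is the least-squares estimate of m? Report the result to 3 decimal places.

m = -3.227

With design matrix M, MᵀM = [[169, 23]; [23, 6]] and Mᵀy = [-556, -77]ᵀ.
Δ = 169·6 − 23² = 485.
m = ((-556)·6 − 23·(-77))/485 = -313/97; c = (169·(-77) − 23·(-556))/485 = -45/97.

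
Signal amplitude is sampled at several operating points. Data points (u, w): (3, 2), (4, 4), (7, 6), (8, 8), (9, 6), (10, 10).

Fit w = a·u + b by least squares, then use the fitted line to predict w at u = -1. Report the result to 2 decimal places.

ŵ = -1.26

The normal equations are: 319·a + 41·b = 282;  41·a + 6·b = 36.
(Σu·u = 319, Σu = 41, Σ1 = 6, Σu·w = 282, Σw = 36.)
Determinant 319·6 − 41² = 233.
a = (282·6 − 41·36)/233 = 216/233; b = (319·36 − 41·282)/233 = -78/233.
At u = -1: ŵ = (216/233)·(-1) + (-78/233)·(1) = -294/233.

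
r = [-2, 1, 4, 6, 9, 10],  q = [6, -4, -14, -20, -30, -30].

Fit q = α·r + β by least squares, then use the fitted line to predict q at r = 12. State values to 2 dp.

Normal-equation sums: Σr·r = 238, Σr = 28, Σ1 = 6.
For Mᵀq: Σr·q = -762, Σq = -92.
Determinant 238·6 − 28² = 644.
α = ((-762)·6 − 28·(-92))/644 = -499/161; β = (238·(-92) − 28·(-762))/644 = -20/23.
At r = 12: q̂ = (-499/161)·(12) + (-20/23)·(1) = -6128/161.

q̂ = -38.06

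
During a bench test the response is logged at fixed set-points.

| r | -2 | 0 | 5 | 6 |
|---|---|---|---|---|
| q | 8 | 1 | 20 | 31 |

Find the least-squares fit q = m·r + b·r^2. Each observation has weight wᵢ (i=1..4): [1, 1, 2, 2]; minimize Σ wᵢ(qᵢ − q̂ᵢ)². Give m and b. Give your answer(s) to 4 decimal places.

m = -1.7243, b = 1.1473

From the data, Σwᵢ·r·r = 126, Σwᵢ·r·r^2 = 674, Σwᵢ·r^2·r^2 = 3858.
Moment sums: Σwᵢ·r·q = 556, Σwᵢ·r^2·q = 3264.
So MᵀWM·[m, b]ᵀ = MᵀWq: [[126, 674]; [674, 3858]]·[m, b]ᵀ = [556, 3264]ᵀ.
Determinant 126·3858 − 674² = 31832.
m = (556·3858 − 674·3264)/31832 = -6861/3979; b = (126·3264 − 674·556)/31832 = 4565/3979.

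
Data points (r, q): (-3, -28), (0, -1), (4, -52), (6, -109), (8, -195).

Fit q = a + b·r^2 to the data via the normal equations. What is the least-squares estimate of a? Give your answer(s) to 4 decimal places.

The normal system MᵀM·[a, b]ᵀ = Mᵀq is [[5, 125]; [125, 5729]]·[a, b]ᵀ = [-385, -17488]ᵀ.
det = 5·5729 − 125² = 13020.
a = ((-385)·5729 − 125·(-17488))/13020 = -1311/868; b = (5·(-17488) − 125·(-385))/13020 = -2621/868.

a = -1.5104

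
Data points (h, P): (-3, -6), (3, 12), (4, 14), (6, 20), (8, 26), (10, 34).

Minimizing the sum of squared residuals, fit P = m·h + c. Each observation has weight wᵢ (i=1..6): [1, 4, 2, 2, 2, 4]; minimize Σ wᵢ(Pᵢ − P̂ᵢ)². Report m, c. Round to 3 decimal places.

Sums needed: Σwᵢ·h·h = 677, Σwᵢ·h = 85, Σwᵢ·1 = 15.
For AᵀWP: Σwᵢ·h·P = 2290, Σwᵢ·P = 298.
So AᵀWA·[m, c]ᵀ = AᵀWP: [[677, 85]; [85, 15]]·[m, c]ᵀ = [2290, 298]ᵀ.
Eliminating c: 15·(row 1) − 85·(row 2) gives 2930·m = 15·2290 − 85·298 = 9020, so m = 902/293.
Then c = (298 − 85·(902/293))/15 = 3548/1465.

m = 3.078, c = 2.422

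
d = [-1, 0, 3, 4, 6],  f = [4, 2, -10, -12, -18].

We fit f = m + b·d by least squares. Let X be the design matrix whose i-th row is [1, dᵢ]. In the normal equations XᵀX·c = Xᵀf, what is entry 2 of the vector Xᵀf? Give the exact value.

-190

Entry 2 ↔ basis d, so (Xᵀf)_{2} = Σᵢ (d)·fᵢ = (-1)·(4) + (0)·(2) + (3)·(-10) + (4)·(-12) + (6)·(-18) = -190.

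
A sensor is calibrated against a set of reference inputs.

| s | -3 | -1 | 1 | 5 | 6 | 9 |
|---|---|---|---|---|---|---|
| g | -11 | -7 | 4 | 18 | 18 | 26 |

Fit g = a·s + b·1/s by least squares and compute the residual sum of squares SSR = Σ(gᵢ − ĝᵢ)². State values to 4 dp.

Sums needed: Σs·s = 153, Σs·1/s = 6, Σ1/s·1/s = 17749/8100.
For Mᵀg: Σs·g = 476, Σ1/s·g = 1087/45.
Normal equations: [[153, 6]; [6, 17749/8100]]·[a, b]ᵀ = [476, 1087/45]ᵀ.
Δ = 153·(17749/8100) − 6² = 269333/900.
a = (476·(17749/8100) − 6·(1087/45))/(269333/900) = 7274564/2423997; b = (153·(1087/45) − 6·476)/(269333/900) = 755820/269333.
Residuals: -857605/807999, -2891035/2423997, -4380956/2423997, 5898650/2423997, -383056/807999, -355886/269333; SSR = 33227738/2423997.

SSR = 13.7078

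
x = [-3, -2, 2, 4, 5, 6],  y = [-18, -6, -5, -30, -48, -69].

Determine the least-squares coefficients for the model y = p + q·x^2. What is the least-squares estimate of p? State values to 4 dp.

p = 1.5783

Normal-equation sums: Σ1 = 6, Σx^2 = 94, Σx^2·x^2 = 2290.
And Σy = -176, Σx^2·y = -4370.
So MᵀM·[p, q]ᵀ = Mᵀy: [[6, 94]; [94, 2290]]·[p, q]ᵀ = [-176, -4370]ᵀ.
Determinant 6·2290 − 94² = 4904.
p = ((-176)·2290 − 94·(-4370))/4904 = 1935/1226; q = (6·(-4370) − 94·(-176))/4904 = -2419/1226.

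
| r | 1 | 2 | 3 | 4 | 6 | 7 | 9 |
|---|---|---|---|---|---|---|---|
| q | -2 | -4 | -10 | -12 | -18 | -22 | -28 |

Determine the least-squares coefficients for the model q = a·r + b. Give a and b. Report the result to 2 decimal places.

a = -3.28, b = 1.29

From the data, Σr·r = 196, Σr = 32, Σ1 = 7.
Right-hand side: Σr·q = -602, Σq = -96.
So AᵀA·[a, b]ᵀ = Aᵀq: [[196, 32]; [32, 7]]·[a, b]ᵀ = [-602, -96]ᵀ.
Eliminating b: 7·(row 1) − 32·(row 2) gives 348·a = 7·(-602) − 32·(-96) = -1142, so a = -571/174.
Then b = ((-96) − 32·(-571/174))/7 = 112/87.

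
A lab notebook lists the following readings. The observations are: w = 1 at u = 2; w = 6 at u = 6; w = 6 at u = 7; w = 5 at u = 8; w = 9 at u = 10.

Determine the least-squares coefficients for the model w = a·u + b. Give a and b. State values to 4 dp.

Normal-equation sums: Σu·u = 253, Σu = 33, Σ1 = 5.
Moment sums: Σu·w = 210, Σw = 27.
So XᵀX·[a, b]ᵀ = Xᵀw: [[253, 33]; [33, 5]]·[a, b]ᵀ = [210, 27]ᵀ.
Eliminating b: 5·(row 1) − 33·(row 2) gives 176·a = 5·210 − 33·27 = 159, so a = 159/176.
Then b = (27 − 33·(159/176))/5 = -9/16.

a = 0.9034, b = -0.5625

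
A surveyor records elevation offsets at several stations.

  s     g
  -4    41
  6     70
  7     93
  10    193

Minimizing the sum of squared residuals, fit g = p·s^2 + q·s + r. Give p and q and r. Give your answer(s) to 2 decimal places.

The normal equations are: 13953·p + 1495·q + 201·r = 27033;  1495·p + 201·q + 19·r = 2837;  201·p + 19·q + 4·r = 397.
Row-reducing yields p = 541225/269644, q = -324135/269644, r = 276313/67411.

p = 2.01, q = -1.20, r = 4.10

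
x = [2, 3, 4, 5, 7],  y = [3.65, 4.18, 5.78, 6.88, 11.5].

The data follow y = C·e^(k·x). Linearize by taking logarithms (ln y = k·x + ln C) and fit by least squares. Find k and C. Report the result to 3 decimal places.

Let Y = ln y. Fitting Y = k·x + ln C by least squares:
XᵀX = [[103.0000, 21.0000]; [21.0000, 5]], rhs = [40.6375, 8.8504]ᵀ  (here Σx = 21.0000, Σ(x)² = 103.0000, Σln y = 8.8504, Σx·ln y = 40.6375).
Slope k = (n·Σx·ln y − Σx·Σln y)/(n·Σ(x)² − (Σx)²) = (5·40.6375 − 21.0000·8.8504)/74.0000 = 0.23418; ln C = (Σln y − k·Σx)/n = 0.78654, so C = exp(0.78654) = 2.19579.

k = 0.234, C = 2.196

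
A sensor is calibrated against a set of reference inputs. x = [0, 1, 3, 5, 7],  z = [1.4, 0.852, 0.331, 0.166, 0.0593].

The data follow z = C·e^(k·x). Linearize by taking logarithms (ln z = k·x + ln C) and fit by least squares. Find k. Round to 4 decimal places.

Taking logs, ln z = k·x + ln C, so regress ln z on x.
XᵀX = [[84.0000, 16.0000]; [16.0000, 5]], rhs = [-32.2319, -5.5502]ᵀ  (here Σx = 16.0000, Σ(x)² = 84.0000, Σln z = -5.5502, Σx·ln z = -32.2319).
Slope k = (n·Σx·ln z − Σx·Σln z)/(n·Σ(x)² − (Σx)²) = (5·-32.2319 − 16.0000·-5.5502)/164.0000 = -0.44119; ln C = (Σln z − k·Σx)/n = 0.30177.

k = -0.4412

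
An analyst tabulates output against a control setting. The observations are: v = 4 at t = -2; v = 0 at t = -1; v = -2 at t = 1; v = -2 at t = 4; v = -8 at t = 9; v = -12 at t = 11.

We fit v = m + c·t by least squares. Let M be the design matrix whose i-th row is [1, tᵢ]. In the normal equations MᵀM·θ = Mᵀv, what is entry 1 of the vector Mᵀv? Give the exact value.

-20

Entry 1 ↔ basis 1, so (Mᵀv)_{1} = Σᵢ vᵢ = (1)·(4) + (1)·(0) + (1)·(-2) + (1)·(-2) + (1)·(-8) + (1)·(-12) = -20.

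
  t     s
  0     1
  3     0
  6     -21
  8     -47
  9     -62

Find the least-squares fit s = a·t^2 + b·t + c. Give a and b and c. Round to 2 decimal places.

a = -1.11, b = 2.97, c = 1.04

XᵀX·[a, b, c]ᵀ = Xᵀs reads: 12034·a + 1484·b + 190·c = -8786;  1484·a + 190·b + 26·c = -1060;  190·a + 26·b + 5·c = -129.
Solving the 3×3 system (Gaussian elimination) gives a = -2750/2471, b = 7341/2471, c = 2575/2471.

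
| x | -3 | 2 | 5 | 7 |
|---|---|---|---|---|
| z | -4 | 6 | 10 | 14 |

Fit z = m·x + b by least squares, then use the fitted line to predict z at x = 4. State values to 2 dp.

ẑ = 8.71

Entries of AᵀA: Σx·x = 87, Σx = 11, Σ1 = 4.
Right-hand side: Σx·z = 172, Σz = 26.
AᵀA·[m, b]ᵀ = Aᵀz becomes [[87, 11]; [11, 4]]·[m, b]ᵀ = [172, 26]ᵀ.
Δ = 87·4 − 11² = 227.
m = (172·4 − 11·26)/227 = 402/227; b = (87·26 − 11·172)/227 = 370/227.
At x = 4: ẑ = (402/227)·(4) + (370/227)·(1) = 1978/227.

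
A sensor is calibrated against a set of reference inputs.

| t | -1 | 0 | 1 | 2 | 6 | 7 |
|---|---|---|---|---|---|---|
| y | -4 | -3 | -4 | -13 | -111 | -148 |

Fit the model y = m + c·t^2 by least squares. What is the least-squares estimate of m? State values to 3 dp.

The normal equations are: 6·m + 91·c = -283;  91·m + 3715·c = -11308.
Determinant 6·3715 − 91² = 14009.
m = ((-283)·3715 − 91·(-11308))/14009 = -22317/14009; c = (6·(-11308) − 91·(-283))/14009 = -42095/14009.

m = -1.593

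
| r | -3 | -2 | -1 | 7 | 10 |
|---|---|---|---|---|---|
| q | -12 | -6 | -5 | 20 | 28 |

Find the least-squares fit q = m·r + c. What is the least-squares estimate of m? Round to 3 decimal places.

Normal-equation sums: Σr·r = 163, Σr = 11, Σ1 = 5.
Moment sums: Σr·q = 473, Σq = 25.
Δ = 163·5 − 11² = 694.
m = (473·5 − 11·25)/694 = 1045/347; c = (163·25 − 11·473)/694 = -564/347.

m = 3.012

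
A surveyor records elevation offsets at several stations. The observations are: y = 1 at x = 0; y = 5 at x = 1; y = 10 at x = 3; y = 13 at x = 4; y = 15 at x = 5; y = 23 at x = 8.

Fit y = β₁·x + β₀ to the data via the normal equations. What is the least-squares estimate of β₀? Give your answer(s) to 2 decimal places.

With design matrix A, AᵀA = [[115, 21]; [21, 6]] and Aᵀy = [346, 67]ᵀ.
Eliminating β₀: 6·(row 1) − 21·(row 2) gives 249·β₁ = 6·346 − 21·67 = 669, so β₁ = 223/83.
Then β₀ = (67 − 21·(223/83))/6 = 439/249.

β₀ = 1.76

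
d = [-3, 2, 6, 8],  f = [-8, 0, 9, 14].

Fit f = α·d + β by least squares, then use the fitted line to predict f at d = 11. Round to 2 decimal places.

f̂ = 19.22

With design matrix M, MᵀM = [[113, 13]; [13, 4]] and Mᵀf = [190, 15]ᵀ.
Eliminating β: 4·(row 1) − 13·(row 2) gives 283·α = 4·190 − 13·15 = 565, so α = 565/283.
Then β = (15 − 13·(565/283))/4 = -775/283.
At d = 11: f̂ = (565/283)·(11) + (-775/283)·(1) = 5440/283.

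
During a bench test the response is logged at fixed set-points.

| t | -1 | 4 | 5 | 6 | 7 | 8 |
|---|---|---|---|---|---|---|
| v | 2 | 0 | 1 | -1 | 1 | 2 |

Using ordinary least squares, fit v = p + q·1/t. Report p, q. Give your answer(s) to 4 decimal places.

Entries of MᵀM: Σ1 = 6, Σ1/t = -97/840, Σ1/t·1/t = 822949/705600.
And Σv = 5, Σ1/t·v = -661/420.
det = 6·(822949/705600) − (-97/840)² = 985657/141120.
p = (5·(822949/705600) − (-97/840)·(-661/420))/(985657/141120) = 3986511/4928285; q = (6·(-661/420) − (-97/840)·5)/(985657/141120) = -1251096/985657.

p = 0.8089, q = -1.2693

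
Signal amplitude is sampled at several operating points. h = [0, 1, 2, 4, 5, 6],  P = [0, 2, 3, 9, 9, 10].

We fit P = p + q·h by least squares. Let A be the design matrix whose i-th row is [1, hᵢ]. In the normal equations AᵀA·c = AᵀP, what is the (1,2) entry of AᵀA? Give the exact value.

18

Row 1 ↔ basis 1, column 2 ↔ basis h, so (AᵀA)_{1,2} = Σᵢ h = (1)·(0) + (1)·(1) + (1)·(2) + (1)·(4) + (1)·(5) + (1)·(6) = 18.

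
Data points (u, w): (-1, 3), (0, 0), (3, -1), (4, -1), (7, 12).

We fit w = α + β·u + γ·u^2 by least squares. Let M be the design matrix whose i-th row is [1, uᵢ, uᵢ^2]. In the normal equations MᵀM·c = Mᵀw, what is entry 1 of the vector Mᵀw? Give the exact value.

Entry 1 ↔ basis 1, so (Mᵀw)_{1} = Σᵢ wᵢ = (1)·(3) + (1)·(0) + (1)·(-1) + (1)·(-1) + (1)·(12) = 13.

13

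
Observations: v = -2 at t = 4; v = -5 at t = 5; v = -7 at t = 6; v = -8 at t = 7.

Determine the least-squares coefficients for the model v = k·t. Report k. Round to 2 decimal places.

k = -1.04

Forming AᵀA = [[126]] and Aᵀv = [-131]ᵀ gives AᵀA·[k]ᵀ = Aᵀv.
k = (-131)/126 = -1.03968.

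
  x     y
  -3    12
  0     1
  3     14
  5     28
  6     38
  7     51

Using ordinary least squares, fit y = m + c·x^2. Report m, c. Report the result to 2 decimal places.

m = 2.96, c = 0.99

Forming MᵀM = [[6, 128]; [128, 4484]] and Mᵀy = [144, 4801]ᵀ gives MᵀM·[m, c]ᵀ = Mᵀy.
Δ = 6·4484 − 128² = 10520.
m = (144·4484 − 128·4801)/10520 = 3896/1315; c = (6·4801 − 128·144)/10520 = 5187/5260.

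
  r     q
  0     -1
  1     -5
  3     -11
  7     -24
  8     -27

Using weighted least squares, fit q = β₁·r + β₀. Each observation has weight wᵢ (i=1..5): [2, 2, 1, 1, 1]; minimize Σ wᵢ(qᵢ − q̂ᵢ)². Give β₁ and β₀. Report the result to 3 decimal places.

β₁ = -3.224, β₀ = -1.359

Sums needed: Σwᵢ·r·r = 124, Σwᵢ·r = 20, Σwᵢ·1 = 7.
And Σwᵢ·r·q = -427, Σwᵢ·q = -74.
MᵀWM·[β₁, β₀]ᵀ = MᵀWq becomes [[124, 20]; [20, 7]]·[β₁, β₀]ᵀ = [-427, -74]ᵀ.
Eliminating β₀: 7·(row 1) − 20·(row 2) gives 468·β₁ = 7·(-427) − 20·(-74) = -1509, so β₁ = -503/156.
Then β₀ = ((-74) − 20·(-503/156))/7 = -53/39.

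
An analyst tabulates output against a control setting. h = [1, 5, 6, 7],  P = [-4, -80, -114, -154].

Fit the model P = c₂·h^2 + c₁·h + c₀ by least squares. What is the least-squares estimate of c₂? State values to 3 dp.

c₂ = -3.000

Sums needed: Σh^2·h^2 = 4323, Σh^2·h = 685, Σh^2 = 111, Σh·h = 111, Σh = 19, Σ1 = 4.
For XᵀP: Σh^2·P = -13654, Σh·P = -2166, ΣP = -352.
Solving the 3×3 system (Gaussian elimination) gives c₂ = -3, c₁ = -1, c₀ = 0.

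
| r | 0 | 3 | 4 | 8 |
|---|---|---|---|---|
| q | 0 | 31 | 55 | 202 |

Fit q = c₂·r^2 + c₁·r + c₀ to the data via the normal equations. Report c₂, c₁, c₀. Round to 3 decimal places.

Compute the Gram sums: Σr^2·r^2 = 4433, Σr^2·r = 603, Σr^2 = 89, Σr·r = 89, Σr = 15, Σ1 = 4.
And Σr^2·q = 14087, Σr·q = 1929, Σq = 288.
Normal equations: [[4433, 603, 89]; [603, 89, 15]; [89, 15, 4]]·[c₂, c₁, c₀]ᵀ = [14087, 1929, 288]ᵀ.
Inverting the 3×3 Gram matrix, [c₂, c₁, c₀]ᵀ = [11447/3916, 7407/3916, -130/979]ᵀ.

c₂ = 2.923, c₁ = 1.891, c₀ = -0.133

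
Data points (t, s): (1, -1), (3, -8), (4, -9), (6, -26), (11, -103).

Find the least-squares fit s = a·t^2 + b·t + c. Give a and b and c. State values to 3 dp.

Entries of AᵀA: Σt^2·t^2 = 16275, Σt^2·t = 1639, Σt^2 = 183, Σt·t = 183, Σt = 25, Σ1 = 5.
Moment sums: Σt^2·s = -13616, Σt·s = -1350, Σs = -147.
Normal equations: [[16275, 1639, 183]; [1639, 183, 25]; [183, 25, 5]]·[a, b, c]ᵀ = [-13616, -1350, -147]ᵀ.
Inverting the 3×3 Gram matrix, [a, b, c]ᵀ = [-81041/78254, 181853/78254, -121916/39127]ᵀ.

a = -1.036, b = 2.324, c = -3.116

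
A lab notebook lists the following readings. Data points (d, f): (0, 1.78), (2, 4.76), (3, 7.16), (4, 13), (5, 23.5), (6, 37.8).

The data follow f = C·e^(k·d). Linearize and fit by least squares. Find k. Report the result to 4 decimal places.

Let Y = ln f. Fitting Y = k·d + ln C by least squares:
Σd = 20.0000, Σ(d)² = 90.0000, Σln f = 13.4596, Σd·ln f = 56.8647.
Equations: 90.0000·k + 20.0000·ln C = 56.8647;  20.0000·k + 6·ln C = 13.4596.
Slope k = (n·Σd·ln f − Σd·Σln f)/(n·Σ(d)² − (Σd)²) = (6·56.8647 − 20.0000·13.4596)/140.0000 = 0.51425; ln C = (Σln f − k·Σd)/n = 0.52909.

k = 0.5143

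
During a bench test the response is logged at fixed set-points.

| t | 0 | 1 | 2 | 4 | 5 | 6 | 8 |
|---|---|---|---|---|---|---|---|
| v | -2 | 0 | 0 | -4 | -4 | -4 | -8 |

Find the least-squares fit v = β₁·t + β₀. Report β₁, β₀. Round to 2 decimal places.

Setting ∂/∂β₁ … = 0 gives: 146·β₁ + 26·β₀ = -124;  26·β₁ + 7·β₀ = -22.
det = 146·7 − 26² = 346.
β₁ = ((-124)·7 − 26·(-22))/346 = -148/173; β₀ = (146·(-22) − 26·(-124))/346 = 6/173.

β₁ = -0.86, β₀ = 0.03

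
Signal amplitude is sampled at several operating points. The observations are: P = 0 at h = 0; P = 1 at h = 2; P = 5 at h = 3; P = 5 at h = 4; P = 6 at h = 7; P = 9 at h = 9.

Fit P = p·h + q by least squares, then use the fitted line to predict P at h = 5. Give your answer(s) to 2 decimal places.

Compute the Gram sums: Σh·h = 159, Σh = 25, Σ1 = 6.
For MᵀP: Σh·P = 160, ΣP = 26.
Δ = 159·6 − 25² = 329.
p = (160·6 − 25·26)/329 = 310/329; q = (159·26 − 25·160)/329 = 134/329.
At h = 5: P̂ = (310/329)·(5) + (134/329)·(1) = 1684/329.

P̂ = 5.12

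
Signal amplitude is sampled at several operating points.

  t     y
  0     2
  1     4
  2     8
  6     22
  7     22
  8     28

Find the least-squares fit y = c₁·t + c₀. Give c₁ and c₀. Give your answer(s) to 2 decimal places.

c₁ = 3.21, c₀ = 1.51

The normal equations are: 154·c₁ + 24·c₀ = 530;  24·c₁ + 6·c₀ = 86.
(Σt·t = 154, Σt = 24, Σ1 = 6, Σt·y = 530, Σy = 86.)
Δ = 154·6 − 24² = 348.
c₁ = (530·6 − 24·86)/348 = 93/29; c₀ = (154·86 − 24·530)/348 = 131/87.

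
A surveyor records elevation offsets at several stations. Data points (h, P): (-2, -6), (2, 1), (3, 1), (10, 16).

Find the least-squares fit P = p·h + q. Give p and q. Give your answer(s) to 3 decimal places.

p = 1.846, q = -3.000

The normal system MᵀM·[p, q]ᵀ = MᵀP is [[117, 13]; [13, 4]]·[p, q]ᵀ = [177, 12]ᵀ.
det = 117·4 − 13² = 299.
p = (177·4 − 13·12)/299 = 24/13; q = (117·12 − 13·177)/299 = -3.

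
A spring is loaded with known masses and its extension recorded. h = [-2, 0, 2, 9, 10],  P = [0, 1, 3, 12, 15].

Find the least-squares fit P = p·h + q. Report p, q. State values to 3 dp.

p = 1.252, q = 1.443

The normal equations are: 189·p + 19·q = 264;  19·p + 5·q = 31.
Determinant 189·5 − 19² = 584.
p = (264·5 − 19·31)/584 = 731/584; q = (189·31 − 19·264)/584 = 843/584.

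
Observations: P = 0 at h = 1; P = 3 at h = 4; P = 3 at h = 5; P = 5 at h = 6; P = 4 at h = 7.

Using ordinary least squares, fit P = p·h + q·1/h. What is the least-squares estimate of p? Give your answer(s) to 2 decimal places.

The normal equations are: 127·p + 5·q = 85;  5·p + (202981/176400)·q = 1157/420.
(Σh·h = 127, Σh·1/h = 5, Σ1/h·1/h = 202981/176400, Σh·P = 85, Σ1/h·P = 1157/420.)
Determinant 127·(202981/176400) − 5² = 21368587/176400.
p = (85·(202981/176400) − 5·(1157/420))/(21368587/176400) = 14823685/21368587; q = (127·(1157/420) − 5·85)/(21368587/176400) = -13255620/21368587.

p = 0.69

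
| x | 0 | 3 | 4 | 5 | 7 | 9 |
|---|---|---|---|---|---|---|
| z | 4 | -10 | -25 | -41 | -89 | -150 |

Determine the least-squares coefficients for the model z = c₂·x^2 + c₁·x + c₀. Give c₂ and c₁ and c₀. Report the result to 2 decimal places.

c₂ = -2.01, c₁ = 0.90, c₀ = 4.30

Forming AᵀA = [[9924, 1288, 180]; [1288, 180, 28]; [180, 28, 6]] and Aᵀz = [-18026, -2308, -311]ᵀ gives AᵀA·[c₂, c₁, c₀]ᵀ = Aᵀz.
Solving the 3×3 system (Gaussian elimination) gives c₂ = -2826/1405, c₁ = 2531/2810, c₀ = 12097/2810.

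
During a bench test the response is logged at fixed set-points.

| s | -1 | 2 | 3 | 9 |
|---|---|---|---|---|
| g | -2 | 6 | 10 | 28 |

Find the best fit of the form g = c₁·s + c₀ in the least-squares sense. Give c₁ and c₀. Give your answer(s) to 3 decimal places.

c₁ = 3.024, c₀ = 0.673

The normal equations are: 95·c₁ + 13·c₀ = 296;  13·c₁ + 4·c₀ = 42.
(Σs·s = 95, Σs = 13, Σ1 = 4, Σs·g = 296, Σg = 42.)
det = 95·4 − 13² = 211.
c₁ = (296·4 − 13·42)/211 = 638/211; c₀ = (95·42 − 13·296)/211 = 142/211.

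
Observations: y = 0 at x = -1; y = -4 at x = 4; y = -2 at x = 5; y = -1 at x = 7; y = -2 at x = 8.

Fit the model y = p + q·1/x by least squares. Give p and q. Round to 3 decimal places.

Sums needed: Σ1 = 5, Σ1/x = -79/280, Σ1/x·1/x = 89261/78400.
And Σy = -9, Σ1/x·y = -251/140.
So AᵀA·[p, q]ᵀ = Aᵀy: [[5, -79/280]; [-79/280, 89261/78400]]·[p, q]ᵀ = [-9, -251/140]ᵀ.
Δ = 5·(89261/78400) − (-79/280)² = 6876/1225.
p = ((-9)·(89261/78400) − (-79/280)·(-251/140))/(6876/1225) = -843007/440064; q = (5·(-251/140) − (-79/280)·(-9))/(6876/1225) = -112735/55008.

p = -1.916, q = -2.049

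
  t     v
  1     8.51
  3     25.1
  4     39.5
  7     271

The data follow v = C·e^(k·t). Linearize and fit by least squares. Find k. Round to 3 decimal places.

k = 0.577

Linearized form: ln v = k·t + ln C. From the 4 transformed points,
XᵀX = [[75.0000, 15.0000]; [15.0000, 4]], rhs = [65.7299, 14.6425]ᵀ  (here Σt = 15.0000, Σ(t)² = 75.0000, Σln v = 14.6425, Σt·ln v = 65.7299).
Slope k = (n·Σt·ln v − Σt·Σln v)/(n·Σ(t)² − (Σt)²) = (4·65.7299 − 15.0000·14.6425)/75.0000 = 0.57709; ln C = (Σln v − k·Σt)/n = 1.49655.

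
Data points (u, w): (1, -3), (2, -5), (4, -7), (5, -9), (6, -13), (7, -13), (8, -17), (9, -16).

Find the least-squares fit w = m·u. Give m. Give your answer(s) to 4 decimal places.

m = -1.9384

The normal equations are: 276·m = -535.
(Σu·u = 276, Σu·w = -535.)
Hence m = -535 / 276 ≈ -1.93841.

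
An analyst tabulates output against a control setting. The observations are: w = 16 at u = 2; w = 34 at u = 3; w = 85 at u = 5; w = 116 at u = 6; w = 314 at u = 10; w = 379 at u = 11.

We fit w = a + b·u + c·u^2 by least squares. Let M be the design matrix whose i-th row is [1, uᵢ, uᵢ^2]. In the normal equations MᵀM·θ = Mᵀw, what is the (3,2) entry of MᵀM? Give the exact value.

Row 3 ↔ basis u^2, column 2 ↔ basis u, so (MᵀM)_{3,2} = Σᵢ (u^2)·(u) = (4)·(2) + (9)·(3) + (25)·(5) + (36)·(6) + (100)·(10) + (121)·(11) = 2707.

2707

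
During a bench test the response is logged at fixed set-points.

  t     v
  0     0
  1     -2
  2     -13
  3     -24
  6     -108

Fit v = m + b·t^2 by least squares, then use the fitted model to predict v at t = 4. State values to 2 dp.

Entries of MᵀM: Σ1 = 5, Σt^2 = 50, Σt^2·t^2 = 1394.
Right-hand side: Σv = -147, Σt^2·v = -4158.
Δ = 5·1394 − 50² = 4470.
m = ((-147)·1394 − 50·(-4158))/4470 = 497/745; b = (5·(-4158) − 50·(-147))/4470 = -448/149.
At t = 4: v̂ = (497/745)·(1) + (-448/149)·(16) = -35343/745.

v̂ = -47.44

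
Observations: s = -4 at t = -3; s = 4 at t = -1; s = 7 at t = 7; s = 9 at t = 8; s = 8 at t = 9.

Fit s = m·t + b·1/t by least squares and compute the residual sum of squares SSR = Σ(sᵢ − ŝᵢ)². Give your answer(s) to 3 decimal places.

SSR = 7.733

From the data, Σt·t = 204, Σt·1/t = 5, Σ1/t·1/t = 294529/254016.
And Σt·s = 201, Σ1/t·s = 25/72.
So MᵀM·[m, b]ᵀ = Mᵀs: [[204, 5]; [5, 294529/254016]]·[m, b]ᵀ = [201, 25/72]ᵀ.
Eliminating b: (294529/254016)·(row 1) − 5·(row 2) gives (4477793/21168)·m = (294529/254016)·201 − 5·(25/72) = 19586443/84672, so m = 19586443/17911172.
Then b = ((25/72) − 5·(19586443/17911172))/(294529/254016) = -19774440/4477793.
Residuals: -39251279/17911172, 12133371/17911172, -427217/17911172, 3599056/4477793, -24199971/17911172; SSR = 138514329/17911172.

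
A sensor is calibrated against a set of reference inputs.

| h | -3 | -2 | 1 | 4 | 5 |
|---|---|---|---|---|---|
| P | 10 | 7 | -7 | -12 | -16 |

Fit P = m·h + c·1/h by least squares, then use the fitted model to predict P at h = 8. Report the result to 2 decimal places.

P̂ = -23.79

From the data, Σh·h = 55, Σh·1/h = 5, Σ1/h·1/h = 5269/3600.
And Σh·P = -179, Σ1/h·P = -601/30.
So AᵀA·[m, c]ᵀ = AᵀP: [[55, 5]; [5, 5269/3600]]·[m, c]ᵀ = [-179, -601/30]ᵀ.
det = 55·(5269/3600) − 5² = 39959/720.
m = ((-179)·(5269/3600) − 5·(-601/30))/(39959/720) = -582551/199795; c = (55·(-601/30) − 5·(-179))/(39959/720) = -148920/39959.
At h = 8: P̂ = (-582551/199795)·(8) + (-148920/39959)·(1/8) = -4753483/199795.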